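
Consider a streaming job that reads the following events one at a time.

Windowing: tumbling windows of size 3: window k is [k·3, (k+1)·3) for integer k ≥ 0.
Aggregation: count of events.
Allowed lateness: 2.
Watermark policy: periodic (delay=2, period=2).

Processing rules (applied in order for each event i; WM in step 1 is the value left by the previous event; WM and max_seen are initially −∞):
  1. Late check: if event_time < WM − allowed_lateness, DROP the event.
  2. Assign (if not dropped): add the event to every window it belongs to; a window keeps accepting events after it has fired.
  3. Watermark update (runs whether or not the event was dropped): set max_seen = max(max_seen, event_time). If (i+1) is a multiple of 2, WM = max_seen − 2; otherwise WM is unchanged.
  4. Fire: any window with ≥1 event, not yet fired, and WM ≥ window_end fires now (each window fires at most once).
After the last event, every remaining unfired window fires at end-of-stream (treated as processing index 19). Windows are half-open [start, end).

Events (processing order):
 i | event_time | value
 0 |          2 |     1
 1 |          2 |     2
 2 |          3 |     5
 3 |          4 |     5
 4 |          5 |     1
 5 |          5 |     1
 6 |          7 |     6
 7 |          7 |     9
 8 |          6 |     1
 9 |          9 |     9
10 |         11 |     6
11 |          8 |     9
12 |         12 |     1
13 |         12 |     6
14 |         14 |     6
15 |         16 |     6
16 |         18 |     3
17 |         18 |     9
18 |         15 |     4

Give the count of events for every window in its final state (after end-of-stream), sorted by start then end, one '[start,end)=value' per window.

[0,3)=2 [3,6)=4 [6,9)=4 [9,12)=2 [12,15)=3 [15,18)=2 [18,21)=2

i=0 t=2 v=1: → [0,3); WM=−∞
i=1 t=2 v=2: → [0,3); WM=0
i=2 t=3 v=5: → [3,6); WM=0
i=3 t=4 v=5: → [3,6); WM=2
i=4 t=5 v=1: → [3,6); WM=2
i=5 t=5 v=1: → [3,6); WM=3; [0,3) fires=2
i=6 t=7 v=6: → [6,9); WM=3
i=7 t=7 v=9: → [6,9); WM=5
i=8 t=6 v=1: → [6,9); WM=5
i=9 t=9 v=9: → [9,12); WM=7; [3,6) fires=4
i=10 t=11 v=6: → [9,12); WM=7
i=11 t=8 v=9: → [6,9); WM=9; [6,9) fires=4
i=12 t=12 v=1: → [12,15); WM=9
i=13 t=12 v=6: → [12,15); WM=10
i=14 t=14 v=6: → [12,15); WM=10
i=15 t=16 v=6: → [15,18); WM=14; [9,12) fires=2
i=16 t=18 v=3: → [18,21); WM=14
i=17 t=18 v=9: → [18,21); WM=16; [12,15) fires=3
i=18 t=15 v=4: → [15,18); WM=16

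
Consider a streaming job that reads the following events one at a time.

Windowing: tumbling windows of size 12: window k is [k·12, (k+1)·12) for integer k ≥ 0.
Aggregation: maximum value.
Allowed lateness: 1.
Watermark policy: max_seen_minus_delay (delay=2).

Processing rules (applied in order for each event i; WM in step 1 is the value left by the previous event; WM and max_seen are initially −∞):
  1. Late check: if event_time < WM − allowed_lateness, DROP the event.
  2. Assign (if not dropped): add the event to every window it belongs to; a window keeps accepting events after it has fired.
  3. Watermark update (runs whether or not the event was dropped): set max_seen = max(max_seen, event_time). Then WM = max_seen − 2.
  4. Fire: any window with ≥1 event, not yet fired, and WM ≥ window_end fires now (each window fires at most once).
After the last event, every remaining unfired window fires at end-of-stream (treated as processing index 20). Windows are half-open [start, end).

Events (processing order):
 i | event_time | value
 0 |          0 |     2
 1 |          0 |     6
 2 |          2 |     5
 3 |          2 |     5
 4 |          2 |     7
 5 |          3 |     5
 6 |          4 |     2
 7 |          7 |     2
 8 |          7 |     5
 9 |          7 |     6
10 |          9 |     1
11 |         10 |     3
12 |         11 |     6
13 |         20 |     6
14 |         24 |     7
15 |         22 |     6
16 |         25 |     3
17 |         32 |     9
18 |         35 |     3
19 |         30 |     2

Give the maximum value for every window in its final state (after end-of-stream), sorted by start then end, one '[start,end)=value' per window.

[0,12)=7 [12,24)=6 [24,36)=9

i=0 t=0 v=2: → [0,12); WM=-2
i=1 t=0 v=6: → [0,12); WM=-2
i=2 t=2 v=5: → [0,12); WM=0
i=3 t=2 v=5: → [0,12); WM=0
i=4 t=2 v=7: → [0,12); WM=0
i=5 t=3 v=5: → [0,12); WM=1
i=6 t=4 v=2: → [0,12); WM=2
i=7 t=7 v=2: → [0,12); WM=5
i=8 t=7 v=5: → [0,12); WM=5
i=9 t=7 v=6: → [0,12); WM=5
i=10 t=9 v=1: → [0,12); WM=7
i=11 t=10 v=3: → [0,12); WM=8
i=12 t=11 v=6: → [0,12); WM=9
i=13 t=20 v=6: → [12,24); WM=18; [0,12) fires=7
i=14 t=24 v=7: → [24,36); WM=22
i=15 t=22 v=6: → [12,24); WM=22
i=16 t=25 v=3: → [24,36); WM=23
i=17 t=32 v=9: → [24,36); WM=30; [12,24) fires=6
i=18 t=35 v=3: → [24,36); WM=33
i=19 t=30 v=2: DROP (t<33-1); WM=33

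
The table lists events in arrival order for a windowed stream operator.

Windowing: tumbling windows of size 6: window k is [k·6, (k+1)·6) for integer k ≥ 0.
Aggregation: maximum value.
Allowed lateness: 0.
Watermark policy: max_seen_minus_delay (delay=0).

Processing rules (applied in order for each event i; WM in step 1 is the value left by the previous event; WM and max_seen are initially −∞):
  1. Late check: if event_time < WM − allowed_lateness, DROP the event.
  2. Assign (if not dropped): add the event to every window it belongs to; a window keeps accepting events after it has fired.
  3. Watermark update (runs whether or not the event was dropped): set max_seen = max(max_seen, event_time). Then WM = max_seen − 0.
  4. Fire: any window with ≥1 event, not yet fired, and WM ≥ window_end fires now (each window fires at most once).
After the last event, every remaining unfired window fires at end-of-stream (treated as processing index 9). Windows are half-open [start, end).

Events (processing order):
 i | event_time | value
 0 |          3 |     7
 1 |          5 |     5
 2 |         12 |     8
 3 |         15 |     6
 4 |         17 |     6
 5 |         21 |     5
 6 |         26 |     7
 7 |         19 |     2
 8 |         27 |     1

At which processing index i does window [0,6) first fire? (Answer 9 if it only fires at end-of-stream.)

i=0 t=3 v=7: → [0,6); WM=3
i=1 t=5 v=5: → [0,6); WM=5
i=2 t=12 v=8: → [12,18); WM=12; [0,6) fires=7
i=3 t=15 v=6: → [12,18); WM=15
i=4 t=17 v=6: → [12,18); WM=17
i=5 t=21 v=5: → [18,24); WM=21; [12,18) fires=8
i=6 t=26 v=7: → [24,30); WM=26; [18,24) fires=5
i=7 t=19 v=2: DROP (t<26-0); WM=26
i=8 t=27 v=1: → [24,30); WM=27

2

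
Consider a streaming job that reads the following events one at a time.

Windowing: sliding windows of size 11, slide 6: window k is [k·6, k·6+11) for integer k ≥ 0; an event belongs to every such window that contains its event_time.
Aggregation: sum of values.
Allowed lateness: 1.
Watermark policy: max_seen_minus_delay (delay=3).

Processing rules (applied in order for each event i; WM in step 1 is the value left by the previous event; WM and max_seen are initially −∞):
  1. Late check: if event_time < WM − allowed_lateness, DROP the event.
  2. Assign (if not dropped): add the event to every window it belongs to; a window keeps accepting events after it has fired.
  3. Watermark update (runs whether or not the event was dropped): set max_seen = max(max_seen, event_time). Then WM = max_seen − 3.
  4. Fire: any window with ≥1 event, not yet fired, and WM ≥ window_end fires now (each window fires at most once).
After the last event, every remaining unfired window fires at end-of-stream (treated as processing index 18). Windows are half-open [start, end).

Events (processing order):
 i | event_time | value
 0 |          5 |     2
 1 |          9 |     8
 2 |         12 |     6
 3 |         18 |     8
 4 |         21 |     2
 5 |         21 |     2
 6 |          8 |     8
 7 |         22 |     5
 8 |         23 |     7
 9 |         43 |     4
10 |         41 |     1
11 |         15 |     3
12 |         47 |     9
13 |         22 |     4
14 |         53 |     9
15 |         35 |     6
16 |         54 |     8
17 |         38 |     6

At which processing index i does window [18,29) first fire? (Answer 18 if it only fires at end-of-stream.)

i=0 t=5 v=2: → [0,11); WM=2
i=1 t=9 v=8: → [6,17),[0,11); WM=6
i=2 t=12 v=6: → [12,23),[6,17); WM=9
i=3 t=18 v=8: → [18,29),[12,23); WM=15; [0,11) fires=10
i=4 t=21 v=2: → [18,29),[12,23); WM=18; [6,17) fires=14
i=5 t=21 v=2: → [18,29),[12,23); WM=18
i=6 t=8 v=8: DROP (t<18-1); WM=18
i=7 t=22 v=5: → [18,29),[12,23); WM=19
i=8 t=23 v=7: → [18,29); WM=20
i=9 t=43 v=4: → [42,53),[36,47); WM=40; [12,23) fires=23 [18,29) fires=24
i=10 t=41 v=1: → [36,47); WM=40
i=11 t=15 v=3: DROP (t<40-1); WM=40
i=12 t=47 v=9: → [42,53); WM=44
i=13 t=22 v=4: DROP (t<44-1); WM=44
i=14 t=53 v=9: → [48,59); WM=50; [36,47) fires=5
i=15 t=35 v=6: DROP (t<50-1); WM=50
i=16 t=54 v=8: → [54,65),[48,59); WM=51
i=17 t=38 v=6: DROP (t<51-1); WM=51

9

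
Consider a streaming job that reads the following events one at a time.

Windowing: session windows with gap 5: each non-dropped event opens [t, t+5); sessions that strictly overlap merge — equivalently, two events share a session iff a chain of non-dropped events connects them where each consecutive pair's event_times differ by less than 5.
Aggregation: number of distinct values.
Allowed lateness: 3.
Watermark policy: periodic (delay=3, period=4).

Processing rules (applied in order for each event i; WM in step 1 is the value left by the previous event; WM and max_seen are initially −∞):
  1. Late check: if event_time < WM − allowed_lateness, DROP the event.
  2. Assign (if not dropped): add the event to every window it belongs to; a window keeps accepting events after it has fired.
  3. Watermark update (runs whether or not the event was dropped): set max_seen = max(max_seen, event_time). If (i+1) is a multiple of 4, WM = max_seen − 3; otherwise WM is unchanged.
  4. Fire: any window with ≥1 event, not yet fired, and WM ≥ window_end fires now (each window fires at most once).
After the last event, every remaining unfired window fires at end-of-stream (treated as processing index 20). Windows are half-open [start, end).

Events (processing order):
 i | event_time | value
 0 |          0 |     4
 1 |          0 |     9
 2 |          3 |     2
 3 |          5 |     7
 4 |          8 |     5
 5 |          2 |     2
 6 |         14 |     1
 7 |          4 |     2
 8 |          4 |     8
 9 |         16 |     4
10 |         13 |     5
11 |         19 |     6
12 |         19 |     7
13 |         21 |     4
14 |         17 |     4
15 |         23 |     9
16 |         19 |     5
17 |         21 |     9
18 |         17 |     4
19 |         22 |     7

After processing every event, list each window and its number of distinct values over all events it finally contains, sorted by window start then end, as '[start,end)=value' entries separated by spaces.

i=0 t=0 v=4: → [0,5); WM=−∞
i=1 t=0 v=9: → [0,5); WM=−∞
i=2 t=3 v=2: → [0,8); WM=−∞
i=3 t=5 v=7: → [0,10); WM=2
i=4 t=8 v=5: → [0,13); WM=2
i=5 t=2 v=2: → [0,13); WM=2
i=6 t=14 v=1: → [14,19); WM=2
i=7 t=4 v=2: → [0,13); WM=11
i=8 t=4 v=8: DROP (t<11-3); WM=11
i=9 t=16 v=4: → [14,21); WM=11
i=10 t=13 v=5: → [13,21); WM=11
i=11 t=19 v=6: → [13,24); WM=16
i=12 t=19 v=7: → [13,24); WM=16
i=13 t=21 v=4: → [13,26); WM=16
i=14 t=17 v=4: → [13,26); WM=16
i=15 t=23 v=9: → [13,28); WM=20
i=16 t=19 v=5: → [13,28); WM=20
i=17 t=21 v=9: → [13,28); WM=20
i=18 t=17 v=4: → [13,28); WM=20
i=19 t=22 v=7: → [13,28); WM=20

[0,13)=5 [13,28)=6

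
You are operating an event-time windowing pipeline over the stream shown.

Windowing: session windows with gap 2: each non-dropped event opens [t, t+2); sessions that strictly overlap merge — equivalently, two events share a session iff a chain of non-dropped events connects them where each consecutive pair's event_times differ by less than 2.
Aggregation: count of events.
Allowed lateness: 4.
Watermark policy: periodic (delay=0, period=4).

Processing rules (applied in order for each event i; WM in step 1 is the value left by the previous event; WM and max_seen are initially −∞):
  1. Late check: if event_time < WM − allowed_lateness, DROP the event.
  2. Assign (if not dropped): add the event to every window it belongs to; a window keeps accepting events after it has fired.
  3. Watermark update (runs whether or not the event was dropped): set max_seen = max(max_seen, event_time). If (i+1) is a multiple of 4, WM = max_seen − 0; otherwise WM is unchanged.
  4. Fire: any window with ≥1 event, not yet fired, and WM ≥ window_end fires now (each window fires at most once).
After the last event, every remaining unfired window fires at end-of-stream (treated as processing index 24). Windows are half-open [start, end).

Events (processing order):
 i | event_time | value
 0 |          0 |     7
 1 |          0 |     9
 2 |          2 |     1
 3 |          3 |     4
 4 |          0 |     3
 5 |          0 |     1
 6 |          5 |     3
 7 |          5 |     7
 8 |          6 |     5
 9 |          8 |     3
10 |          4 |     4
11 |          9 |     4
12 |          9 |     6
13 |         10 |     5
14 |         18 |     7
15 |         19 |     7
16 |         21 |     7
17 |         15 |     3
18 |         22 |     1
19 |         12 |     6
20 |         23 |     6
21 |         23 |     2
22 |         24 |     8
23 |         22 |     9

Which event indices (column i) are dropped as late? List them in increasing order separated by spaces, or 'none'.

i=0 t=0 v=7: → [0,2); WM=−∞
i=1 t=0 v=9: → [0,2); WM=−∞
i=2 t=2 v=1: → [2,4); WM=−∞
i=3 t=3 v=4: → [2,5); WM=3
i=4 t=0 v=3: → [0,2); WM=3
i=5 t=0 v=1: → [0,2); WM=3
i=6 t=5 v=3: → [5,7); WM=3
i=7 t=5 v=7: → [5,7); WM=5
i=8 t=6 v=5: → [5,8); WM=5
i=9 t=8 v=3: → [8,10); WM=5
i=10 t=4 v=4: → [2,8); WM=5
i=11 t=9 v=4: → [8,11); WM=9
i=12 t=9 v=6: → [8,11); WM=9
i=13 t=10 v=5: → [8,12); WM=9
i=14 t=18 v=7: → [18,20); WM=9
i=15 t=19 v=7: → [18,21); WM=19
i=16 t=21 v=7: → [21,23); WM=19
i=17 t=15 v=3: → [15,17); WM=19
i=18 t=22 v=1: → [21,24); WM=19
i=19 t=12 v=6: DROP (t<19-4); WM=22
i=20 t=23 v=6: → [21,25); WM=22
i=21 t=23 v=2: → [21,25); WM=22
i=22 t=24 v=8: → [21,26); WM=22
i=23 t=22 v=9: → [21,26); WM=24

19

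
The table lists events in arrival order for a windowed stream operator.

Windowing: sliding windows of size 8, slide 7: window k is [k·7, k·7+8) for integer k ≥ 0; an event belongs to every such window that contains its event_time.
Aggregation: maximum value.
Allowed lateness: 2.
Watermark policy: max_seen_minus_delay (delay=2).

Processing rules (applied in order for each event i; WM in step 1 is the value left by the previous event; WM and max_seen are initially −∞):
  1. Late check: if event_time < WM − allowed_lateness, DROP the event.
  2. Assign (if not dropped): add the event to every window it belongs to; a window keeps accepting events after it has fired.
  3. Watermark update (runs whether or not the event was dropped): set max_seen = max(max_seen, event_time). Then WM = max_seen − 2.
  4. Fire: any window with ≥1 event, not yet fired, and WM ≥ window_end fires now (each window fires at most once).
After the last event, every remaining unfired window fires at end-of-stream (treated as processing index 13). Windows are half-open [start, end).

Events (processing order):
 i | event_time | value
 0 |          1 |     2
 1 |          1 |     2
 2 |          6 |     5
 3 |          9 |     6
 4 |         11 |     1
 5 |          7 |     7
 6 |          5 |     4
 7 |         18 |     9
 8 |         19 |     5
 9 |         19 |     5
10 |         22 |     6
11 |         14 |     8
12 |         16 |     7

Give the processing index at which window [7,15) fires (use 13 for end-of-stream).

i=0 t=1 v=2: → [0,8); WM=-1
i=1 t=1 v=2: → [0,8); WM=-1
i=2 t=6 v=5: → [0,8); WM=4
i=3 t=9 v=6: → [7,15); WM=7
i=4 t=11 v=1: → [7,15); WM=9; [0,8) fires=5
i=5 t=7 v=7: → [7,15),[0,8); WM=9
i=6 t=5 v=4: DROP (t<9-2); WM=9
i=7 t=18 v=9: → [14,22); WM=16; [7,15) fires=7
i=8 t=19 v=5: → [14,22); WM=17
i=9 t=19 v=5: → [14,22); WM=17
i=10 t=22 v=6: → [21,29); WM=20
i=11 t=14 v=8: DROP (t<20-2); WM=20
i=12 t=16 v=7: DROP (t<20-2); WM=20

7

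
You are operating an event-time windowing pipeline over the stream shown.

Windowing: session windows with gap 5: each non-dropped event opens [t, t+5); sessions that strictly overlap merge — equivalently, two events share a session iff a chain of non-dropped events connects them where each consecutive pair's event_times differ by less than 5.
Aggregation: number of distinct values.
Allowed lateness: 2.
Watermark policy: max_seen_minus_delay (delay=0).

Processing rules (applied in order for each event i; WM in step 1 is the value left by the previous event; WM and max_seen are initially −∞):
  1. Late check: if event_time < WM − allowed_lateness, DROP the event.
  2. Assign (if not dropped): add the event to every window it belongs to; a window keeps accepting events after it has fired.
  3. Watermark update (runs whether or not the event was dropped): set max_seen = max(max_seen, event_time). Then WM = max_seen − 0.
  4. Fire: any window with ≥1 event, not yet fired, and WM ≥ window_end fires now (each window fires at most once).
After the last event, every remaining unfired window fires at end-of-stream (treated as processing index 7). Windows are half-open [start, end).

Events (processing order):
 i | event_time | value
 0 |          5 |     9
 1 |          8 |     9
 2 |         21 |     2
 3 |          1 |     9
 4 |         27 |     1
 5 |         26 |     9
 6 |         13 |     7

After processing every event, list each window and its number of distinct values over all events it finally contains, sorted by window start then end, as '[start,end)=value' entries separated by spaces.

i=0 t=5 v=9: → [5,10); WM=5
i=1 t=8 v=9: → [5,13); WM=8
i=2 t=21 v=2: → [21,26); WM=21
i=3 t=1 v=9: DROP (t<21-2); WM=21
i=4 t=27 v=1: → [27,32); WM=27
i=5 t=26 v=9: → [26,32); WM=27
i=6 t=13 v=7: DROP (t<27-2); WM=27

[5,13)=1 [21,26)=1 [26,32)=2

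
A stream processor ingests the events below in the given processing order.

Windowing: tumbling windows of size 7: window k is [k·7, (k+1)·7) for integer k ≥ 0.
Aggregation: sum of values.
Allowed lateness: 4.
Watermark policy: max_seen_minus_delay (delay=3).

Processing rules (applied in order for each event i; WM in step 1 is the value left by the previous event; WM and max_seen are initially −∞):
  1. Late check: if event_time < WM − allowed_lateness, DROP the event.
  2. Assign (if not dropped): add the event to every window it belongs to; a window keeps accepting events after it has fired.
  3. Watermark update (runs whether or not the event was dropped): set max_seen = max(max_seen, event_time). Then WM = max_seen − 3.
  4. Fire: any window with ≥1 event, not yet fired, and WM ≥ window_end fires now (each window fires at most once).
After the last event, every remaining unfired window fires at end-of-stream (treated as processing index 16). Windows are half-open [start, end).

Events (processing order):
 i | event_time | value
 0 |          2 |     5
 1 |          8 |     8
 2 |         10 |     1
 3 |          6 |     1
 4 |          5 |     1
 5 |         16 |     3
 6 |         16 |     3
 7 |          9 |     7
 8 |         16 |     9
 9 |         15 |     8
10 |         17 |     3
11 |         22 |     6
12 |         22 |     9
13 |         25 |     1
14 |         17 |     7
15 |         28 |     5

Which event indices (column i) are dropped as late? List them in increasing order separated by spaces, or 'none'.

14

i=0 t=2 v=5: → [0,7); WM=-1
i=1 t=8 v=8: → [7,14); WM=5
i=2 t=10 v=1: → [7,14); WM=7; [0,7) fires=5
i=3 t=6 v=1: → [0,7); WM=7
i=4 t=5 v=1: → [0,7); WM=7
i=5 t=16 v=3: → [14,21); WM=13
i=6 t=16 v=3: → [14,21); WM=13
i=7 t=9 v=7: → [7,14); WM=13
i=8 t=16 v=9: → [14,21); WM=13
i=9 t=15 v=8: → [14,21); WM=13
i=10 t=17 v=3: → [14,21); WM=14; [7,14) fires=16
i=11 t=22 v=6: → [21,28); WM=19
i=12 t=22 v=9: → [21,28); WM=19
i=13 t=25 v=1: → [21,28); WM=22; [14,21) fires=26
i=14 t=17 v=7: DROP (t<22-4); WM=22
i=15 t=28 v=5: → [28,35); WM=25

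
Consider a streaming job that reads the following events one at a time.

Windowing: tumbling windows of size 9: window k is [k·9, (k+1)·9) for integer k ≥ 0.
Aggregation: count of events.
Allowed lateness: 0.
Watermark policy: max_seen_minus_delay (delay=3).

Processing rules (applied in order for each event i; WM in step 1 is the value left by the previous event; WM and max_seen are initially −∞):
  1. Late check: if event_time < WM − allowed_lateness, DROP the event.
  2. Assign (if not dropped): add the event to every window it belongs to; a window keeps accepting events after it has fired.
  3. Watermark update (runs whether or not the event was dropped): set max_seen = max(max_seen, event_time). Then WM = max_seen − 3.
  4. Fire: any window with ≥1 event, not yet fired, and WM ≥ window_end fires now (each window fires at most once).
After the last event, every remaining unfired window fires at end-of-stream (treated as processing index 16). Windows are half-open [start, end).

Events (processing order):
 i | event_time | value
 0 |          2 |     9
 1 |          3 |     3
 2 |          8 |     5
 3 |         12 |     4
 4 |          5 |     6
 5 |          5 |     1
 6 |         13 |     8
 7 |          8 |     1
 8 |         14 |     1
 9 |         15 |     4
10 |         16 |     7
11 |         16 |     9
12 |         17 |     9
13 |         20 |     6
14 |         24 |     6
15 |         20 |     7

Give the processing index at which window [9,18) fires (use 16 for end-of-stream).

i=0 t=2 v=9: → [0,9); WM=-1
i=1 t=3 v=3: → [0,9); WM=0
i=2 t=8 v=5: → [0,9); WM=5
i=3 t=12 v=4: → [9,18); WM=9; [0,9) fires=3
i=4 t=5 v=6: DROP (t<9-0); WM=9
i=5 t=5 v=1: DROP (t<9-0); WM=9
i=6 t=13 v=8: → [9,18); WM=10
i=7 t=8 v=1: DROP (t<10-0); WM=10
i=8 t=14 v=1: → [9,18); WM=11
i=9 t=15 v=4: → [9,18); WM=12
i=10 t=16 v=7: → [9,18); WM=13
i=11 t=16 v=9: → [9,18); WM=13
i=12 t=17 v=9: → [9,18); WM=14
i=13 t=20 v=6: → [18,27); WM=17
i=14 t=24 v=6: → [18,27); WM=21; [9,18) fires=7
i=15 t=20 v=7: DROP (t<21-0); WM=21

14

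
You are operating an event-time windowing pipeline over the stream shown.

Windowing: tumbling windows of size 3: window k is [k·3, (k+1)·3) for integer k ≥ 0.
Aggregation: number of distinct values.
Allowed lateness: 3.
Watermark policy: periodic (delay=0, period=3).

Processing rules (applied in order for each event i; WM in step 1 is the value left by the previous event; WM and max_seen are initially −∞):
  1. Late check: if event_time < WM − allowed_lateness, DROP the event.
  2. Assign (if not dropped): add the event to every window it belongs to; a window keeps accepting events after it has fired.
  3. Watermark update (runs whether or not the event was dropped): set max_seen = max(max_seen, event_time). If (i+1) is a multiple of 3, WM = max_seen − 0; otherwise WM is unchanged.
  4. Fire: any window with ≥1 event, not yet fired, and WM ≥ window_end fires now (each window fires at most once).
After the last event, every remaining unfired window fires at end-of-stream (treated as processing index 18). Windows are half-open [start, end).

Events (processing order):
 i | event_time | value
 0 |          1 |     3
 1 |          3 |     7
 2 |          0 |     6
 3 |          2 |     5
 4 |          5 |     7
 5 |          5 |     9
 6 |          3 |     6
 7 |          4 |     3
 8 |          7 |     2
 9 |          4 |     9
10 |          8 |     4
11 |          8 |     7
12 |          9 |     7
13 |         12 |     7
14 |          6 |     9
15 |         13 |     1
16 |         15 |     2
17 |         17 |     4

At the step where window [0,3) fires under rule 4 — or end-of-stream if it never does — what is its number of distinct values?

i=0 t=1 v=3: → [0,3); WM=−∞
i=1 t=3 v=7: → [3,6); WM=−∞
i=2 t=0 v=6: → [0,3); WM=3; [0,3) fires=2
i=3 t=2 v=5: → [0,3); WM=3
i=4 t=5 v=7: → [3,6); WM=3
i=5 t=5 v=9: → [3,6); WM=5
i=6 t=3 v=6: → [3,6); WM=5
i=7 t=4 v=3: → [3,6); WM=5
i=8 t=7 v=2: → [6,9); WM=7; [3,6) fires=4
i=9 t=4 v=9: → [3,6); WM=7
i=10 t=8 v=4: → [6,9); WM=7
i=11 t=8 v=7: → [6,9); WM=8
i=12 t=9 v=7: → [9,12); WM=8
i=13 t=12 v=7: → [12,15); WM=8
i=14 t=6 v=9: → [6,9); WM=12; [6,9) fires=4 [9,12) fires=1
i=15 t=13 v=1: → [12,15); WM=12
i=16 t=15 v=2: → [15,18); WM=12
i=17 t=17 v=4: → [15,18); WM=17; [12,15) fires=2

2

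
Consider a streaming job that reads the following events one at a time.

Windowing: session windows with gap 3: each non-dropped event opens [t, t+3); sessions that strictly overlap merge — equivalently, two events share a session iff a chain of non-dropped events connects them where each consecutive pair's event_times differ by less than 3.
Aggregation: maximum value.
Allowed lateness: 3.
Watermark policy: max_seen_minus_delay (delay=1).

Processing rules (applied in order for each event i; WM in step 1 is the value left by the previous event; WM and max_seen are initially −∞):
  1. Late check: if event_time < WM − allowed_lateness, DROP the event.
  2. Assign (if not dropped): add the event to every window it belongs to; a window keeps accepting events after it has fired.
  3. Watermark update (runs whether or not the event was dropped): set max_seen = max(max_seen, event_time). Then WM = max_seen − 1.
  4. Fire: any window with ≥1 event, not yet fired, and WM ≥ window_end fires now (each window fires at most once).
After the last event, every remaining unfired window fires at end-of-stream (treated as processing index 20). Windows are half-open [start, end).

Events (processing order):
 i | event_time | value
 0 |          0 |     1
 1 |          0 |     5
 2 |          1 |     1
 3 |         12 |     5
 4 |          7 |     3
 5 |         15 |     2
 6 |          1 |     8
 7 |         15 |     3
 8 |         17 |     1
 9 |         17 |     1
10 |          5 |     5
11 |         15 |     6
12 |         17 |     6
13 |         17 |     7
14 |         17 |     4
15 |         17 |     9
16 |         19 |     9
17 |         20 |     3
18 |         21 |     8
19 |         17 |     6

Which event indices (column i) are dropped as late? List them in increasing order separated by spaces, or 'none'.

i=0 t=0 v=1: → [0,3); WM=-1
i=1 t=0 v=5: → [0,3); WM=-1
i=2 t=1 v=1: → [0,4); WM=0
i=3 t=12 v=5: → [12,15); WM=11
i=4 t=7 v=3: DROP (t<11-3); WM=11
i=5 t=15 v=2: → [15,18); WM=14
i=6 t=1 v=8: DROP (t<14-3); WM=14
i=7 t=15 v=3: → [15,18); WM=14
i=8 t=17 v=1: → [15,20); WM=16
i=9 t=17 v=1: → [15,20); WM=16
i=10 t=5 v=5: DROP (t<16-3); WM=16
i=11 t=15 v=6: → [15,20); WM=16
i=12 t=17 v=6: → [15,20); WM=16
i=13 t=17 v=7: → [15,20); WM=16
i=14 t=17 v=4: → [15,20); WM=16
i=15 t=17 v=9: → [15,20); WM=16
i=16 t=19 v=9: → [15,22); WM=18
i=17 t=20 v=3: → [15,23); WM=19
i=18 t=21 v=8: → [15,24); WM=20
i=19 t=17 v=6: → [15,24); WM=20

4 6 10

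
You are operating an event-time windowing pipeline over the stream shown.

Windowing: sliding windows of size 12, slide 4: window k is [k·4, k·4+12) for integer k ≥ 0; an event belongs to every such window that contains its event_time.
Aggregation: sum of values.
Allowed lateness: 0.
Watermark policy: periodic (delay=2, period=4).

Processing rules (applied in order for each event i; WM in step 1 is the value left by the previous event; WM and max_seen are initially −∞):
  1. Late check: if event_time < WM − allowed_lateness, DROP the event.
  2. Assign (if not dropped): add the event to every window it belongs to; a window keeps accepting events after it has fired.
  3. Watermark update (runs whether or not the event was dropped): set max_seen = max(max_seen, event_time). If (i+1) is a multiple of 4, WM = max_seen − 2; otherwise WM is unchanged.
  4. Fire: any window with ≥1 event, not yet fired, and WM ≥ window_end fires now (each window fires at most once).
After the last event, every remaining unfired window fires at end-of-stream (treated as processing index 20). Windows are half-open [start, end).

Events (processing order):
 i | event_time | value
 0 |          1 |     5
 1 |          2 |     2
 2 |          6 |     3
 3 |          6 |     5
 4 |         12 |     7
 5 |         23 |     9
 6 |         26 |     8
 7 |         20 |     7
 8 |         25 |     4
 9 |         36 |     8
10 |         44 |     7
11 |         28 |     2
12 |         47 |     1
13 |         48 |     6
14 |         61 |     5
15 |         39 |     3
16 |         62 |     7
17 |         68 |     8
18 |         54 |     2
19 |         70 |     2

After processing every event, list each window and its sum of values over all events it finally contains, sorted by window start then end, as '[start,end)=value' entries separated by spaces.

[0,12)=15 [4,16)=15 [8,20)=7 [12,24)=23 [16,28)=28 [20,32)=30 [24,36)=14 [28,40)=10 [32,44)=8 [36,48)=16 [40,52)=14 [44,56)=14 [48,60)=6 [52,64)=12 [56,68)=12 [60,72)=22 [64,76)=10 [68,80)=10

i=0 t=1 v=5: → [0,12); WM=−∞
i=1 t=2 v=2: → [0,12); WM=−∞
i=2 t=6 v=3: → [4,16),[0,12); WM=−∞
i=3 t=6 v=5: → [4,16),[0,12); WM=4
i=4 t=12 v=7: → [12,24),[8,20),[4,16); WM=4
i=5 t=23 v=9: → [20,32),[16,28),[12,24); WM=4
i=6 t=26 v=8: → [24,36),[20,32),[16,28); WM=4
i=7 t=20 v=7: → [20,32),[16,28),[12,24); WM=24; [0,12) fires=15 [4,16) fires=15 [8,20) fires=7 [12,24) fires=23
i=8 t=25 v=4: → [24,36),[20,32),[16,28); WM=24
i=9 t=36 v=8: → [36,48),[32,44),[28,40); WM=24
i=10 t=44 v=7: → [44,56),[40,52),[36,48); WM=24
i=11 t=28 v=2: → [28,40),[24,36),[20,32); WM=42; [16,28) fires=28 [20,32) fires=30 [24,36) fires=14 [28,40) fires=10
i=12 t=47 v=1: → [44,56),[40,52),[36,48); WM=42
i=13 t=48 v=6: → [48,60),[44,56),[40,52); WM=42
i=14 t=61 v=5: → [60,72),[56,68),[52,64); WM=42
i=15 t=39 v=3: DROP (t<42-0); WM=59; [32,44) fires=8 [36,48) fires=16 [40,52) fires=14 [44,56) fires=14
i=16 t=62 v=7: → [60,72),[56,68),[52,64); WM=59
i=17 t=68 v=8: → [68,80),[64,76),[60,72); WM=59
i=18 t=54 v=2: DROP (t<59-0); WM=59
i=19 t=70 v=2: → [68,80),[64,76),[60,72); WM=68; [48,60) fires=6 [52,64) fires=12 [56,68) fires=12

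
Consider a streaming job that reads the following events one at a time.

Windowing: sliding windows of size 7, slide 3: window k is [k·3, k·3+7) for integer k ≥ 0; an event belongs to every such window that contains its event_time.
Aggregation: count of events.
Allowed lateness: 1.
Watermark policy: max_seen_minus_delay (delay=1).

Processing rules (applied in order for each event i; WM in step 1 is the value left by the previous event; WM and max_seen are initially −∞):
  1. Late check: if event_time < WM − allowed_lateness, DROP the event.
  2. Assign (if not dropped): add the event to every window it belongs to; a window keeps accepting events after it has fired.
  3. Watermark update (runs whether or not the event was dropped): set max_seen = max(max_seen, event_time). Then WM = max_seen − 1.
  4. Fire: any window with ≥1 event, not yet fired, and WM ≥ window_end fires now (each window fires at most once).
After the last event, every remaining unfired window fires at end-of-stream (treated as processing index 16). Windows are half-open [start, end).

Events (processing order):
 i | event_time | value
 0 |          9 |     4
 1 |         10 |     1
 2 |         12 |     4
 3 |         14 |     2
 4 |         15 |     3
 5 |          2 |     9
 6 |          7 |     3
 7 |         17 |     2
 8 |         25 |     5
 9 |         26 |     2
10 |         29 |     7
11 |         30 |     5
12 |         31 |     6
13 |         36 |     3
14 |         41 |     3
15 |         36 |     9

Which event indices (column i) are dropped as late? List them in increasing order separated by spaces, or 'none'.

5 6 15

i=0 t=9 v=4: → [9,16),[6,13),[3,10); WM=8
i=1 t=10 v=1: → [9,16),[6,13); WM=9
i=2 t=12 v=4: → [12,19),[9,16),[6,13); WM=11; [3,10) fires=1
i=3 t=14 v=2: → [12,19),[9,16); WM=13; [6,13) fires=3
i=4 t=15 v=3: → [15,22),[12,19),[9,16); WM=14
i=5 t=2 v=9: DROP (t<14-1); WM=14
i=6 t=7 v=3: DROP (t<14-1); WM=14
i=7 t=17 v=2: → [15,22),[12,19); WM=16; [9,16) fires=5
i=8 t=25 v=5: → [24,31),[21,28); WM=24; [12,19) fires=4 [15,22) fires=2
i=9 t=26 v=2: → [24,31),[21,28); WM=25
i=10 t=29 v=7: → [27,34),[24,31); WM=28; [21,28) fires=2
i=11 t=30 v=5: → [30,37),[27,34),[24,31); WM=29
i=12 t=31 v=6: → [30,37),[27,34); WM=30
i=13 t=36 v=3: → [36,43),[33,40),[30,37); WM=35; [24,31) fires=4 [27,34) fires=3
i=14 t=41 v=3: → [39,46),[36,43); WM=40; [30,37) fires=3 [33,40) fires=1
i=15 t=36 v=9: DROP (t<40-1); WM=40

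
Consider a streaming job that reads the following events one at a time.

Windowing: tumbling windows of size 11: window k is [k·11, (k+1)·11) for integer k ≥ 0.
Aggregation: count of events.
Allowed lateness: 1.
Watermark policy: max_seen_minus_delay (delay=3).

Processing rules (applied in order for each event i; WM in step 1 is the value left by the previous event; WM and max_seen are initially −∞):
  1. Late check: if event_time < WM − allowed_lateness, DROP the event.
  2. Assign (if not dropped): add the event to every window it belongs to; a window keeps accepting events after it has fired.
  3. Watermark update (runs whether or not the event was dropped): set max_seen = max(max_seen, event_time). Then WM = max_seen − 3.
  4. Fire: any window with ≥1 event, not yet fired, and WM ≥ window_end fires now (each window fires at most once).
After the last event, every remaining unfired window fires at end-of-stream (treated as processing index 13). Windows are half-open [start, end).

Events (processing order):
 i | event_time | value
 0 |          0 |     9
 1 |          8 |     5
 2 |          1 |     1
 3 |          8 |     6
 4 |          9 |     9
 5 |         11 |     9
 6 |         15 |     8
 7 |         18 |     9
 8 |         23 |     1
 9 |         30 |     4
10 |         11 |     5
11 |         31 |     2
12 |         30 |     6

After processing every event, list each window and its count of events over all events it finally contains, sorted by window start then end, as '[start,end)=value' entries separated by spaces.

i=0 t=0 v=9: → [0,11); WM=-3
i=1 t=8 v=5: → [0,11); WM=5
i=2 t=1 v=1: DROP (t<5-1); WM=5
i=3 t=8 v=6: → [0,11); WM=5
i=4 t=9 v=9: → [0,11); WM=6
i=5 t=11 v=9: → [11,22); WM=8
i=6 t=15 v=8: → [11,22); WM=12; [0,11) fires=4
i=7 t=18 v=9: → [11,22); WM=15
i=8 t=23 v=1: → [22,33); WM=20
i=9 t=30 v=4: → [22,33); WM=27; [11,22) fires=3
i=10 t=11 v=5: DROP (t<27-1); WM=27
i=11 t=31 v=2: → [22,33); WM=28
i=12 t=30 v=6: → [22,33); WM=28

[0,11)=4 [11,22)=3 [22,33)=4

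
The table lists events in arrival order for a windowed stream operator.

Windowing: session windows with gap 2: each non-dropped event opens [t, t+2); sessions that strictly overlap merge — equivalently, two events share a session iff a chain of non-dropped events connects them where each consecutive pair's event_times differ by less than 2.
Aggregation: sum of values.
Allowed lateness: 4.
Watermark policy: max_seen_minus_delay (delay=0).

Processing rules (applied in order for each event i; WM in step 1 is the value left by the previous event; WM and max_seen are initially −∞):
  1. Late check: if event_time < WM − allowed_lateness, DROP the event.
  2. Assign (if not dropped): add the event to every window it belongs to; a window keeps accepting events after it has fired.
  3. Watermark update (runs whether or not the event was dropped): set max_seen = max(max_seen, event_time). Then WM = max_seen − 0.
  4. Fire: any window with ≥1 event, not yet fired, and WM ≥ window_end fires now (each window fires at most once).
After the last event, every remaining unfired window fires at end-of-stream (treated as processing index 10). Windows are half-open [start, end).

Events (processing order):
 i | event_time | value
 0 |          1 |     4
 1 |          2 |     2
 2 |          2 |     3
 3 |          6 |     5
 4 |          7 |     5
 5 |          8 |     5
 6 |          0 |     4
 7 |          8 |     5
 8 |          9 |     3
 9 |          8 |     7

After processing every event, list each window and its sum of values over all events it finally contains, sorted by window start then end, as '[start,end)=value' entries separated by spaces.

i=0 t=1 v=4: → [1,3); WM=1
i=1 t=2 v=2: → [1,4); WM=2
i=2 t=2 v=3: → [1,4); WM=2
i=3 t=6 v=5: → [6,8); WM=6
i=4 t=7 v=5: → [6,9); WM=7
i=5 t=8 v=5: → [6,10); WM=8
i=6 t=0 v=4: DROP (t<8-4); WM=8
i=7 t=8 v=5: → [6,10); WM=8
i=8 t=9 v=3: → [6,11); WM=9
i=9 t=8 v=7: → [6,11); WM=9

[1,4)=9 [6,11)=30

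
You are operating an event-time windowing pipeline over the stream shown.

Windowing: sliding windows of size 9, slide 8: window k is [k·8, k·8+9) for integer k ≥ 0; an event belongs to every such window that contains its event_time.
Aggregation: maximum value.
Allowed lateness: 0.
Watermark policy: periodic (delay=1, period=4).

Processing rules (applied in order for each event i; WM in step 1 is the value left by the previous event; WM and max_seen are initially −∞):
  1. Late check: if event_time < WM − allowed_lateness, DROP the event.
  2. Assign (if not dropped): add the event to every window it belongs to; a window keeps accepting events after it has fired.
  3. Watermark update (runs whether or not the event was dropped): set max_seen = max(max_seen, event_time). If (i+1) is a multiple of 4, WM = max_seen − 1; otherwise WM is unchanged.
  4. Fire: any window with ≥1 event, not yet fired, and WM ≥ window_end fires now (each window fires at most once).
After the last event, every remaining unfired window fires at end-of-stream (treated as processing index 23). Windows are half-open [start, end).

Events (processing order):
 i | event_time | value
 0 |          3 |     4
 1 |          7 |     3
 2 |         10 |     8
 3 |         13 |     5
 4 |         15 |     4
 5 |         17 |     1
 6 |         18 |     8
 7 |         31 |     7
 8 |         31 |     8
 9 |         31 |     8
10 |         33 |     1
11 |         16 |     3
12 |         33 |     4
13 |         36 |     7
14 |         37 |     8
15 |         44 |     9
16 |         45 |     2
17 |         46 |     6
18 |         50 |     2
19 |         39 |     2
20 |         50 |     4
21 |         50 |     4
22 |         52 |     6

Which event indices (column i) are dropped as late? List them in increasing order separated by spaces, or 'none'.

11 19

i=0 t=3 v=4: → [0,9); WM=−∞
i=1 t=7 v=3: → [0,9); WM=−∞
i=2 t=10 v=8: → [8,17); WM=−∞
i=3 t=13 v=5: → [8,17); WM=12; [0,9) fires=4
i=4 t=15 v=4: → [8,17); WM=12
i=5 t=17 v=1: → [16,25); WM=12
i=6 t=18 v=8: → [16,25); WM=12
i=7 t=31 v=7: → [24,33); WM=30; [8,17) fires=8 [16,25) fires=8
i=8 t=31 v=8: → [24,33); WM=30
i=9 t=31 v=8: → [24,33); WM=30
i=10 t=33 v=1: → [32,41); WM=30
i=11 t=16 v=3: DROP (t<30-0); WM=32
i=12 t=33 v=4: → [32,41); WM=32
i=13 t=36 v=7: → [32,41); WM=32
i=14 t=37 v=8: → [32,41); WM=32
i=15 t=44 v=9: → [40,49); WM=43; [24,33) fires=8 [32,41) fires=8
i=16 t=45 v=2: → [40,49); WM=43
i=17 t=46 v=6: → [40,49); WM=43
i=18 t=50 v=2: → [48,57); WM=43
i=19 t=39 v=2: DROP (t<43-0); WM=49; [40,49) fires=9
i=20 t=50 v=4: → [48,57); WM=49
i=21 t=50 v=4: → [48,57); WM=49
i=22 t=52 v=6: → [48,57); WM=49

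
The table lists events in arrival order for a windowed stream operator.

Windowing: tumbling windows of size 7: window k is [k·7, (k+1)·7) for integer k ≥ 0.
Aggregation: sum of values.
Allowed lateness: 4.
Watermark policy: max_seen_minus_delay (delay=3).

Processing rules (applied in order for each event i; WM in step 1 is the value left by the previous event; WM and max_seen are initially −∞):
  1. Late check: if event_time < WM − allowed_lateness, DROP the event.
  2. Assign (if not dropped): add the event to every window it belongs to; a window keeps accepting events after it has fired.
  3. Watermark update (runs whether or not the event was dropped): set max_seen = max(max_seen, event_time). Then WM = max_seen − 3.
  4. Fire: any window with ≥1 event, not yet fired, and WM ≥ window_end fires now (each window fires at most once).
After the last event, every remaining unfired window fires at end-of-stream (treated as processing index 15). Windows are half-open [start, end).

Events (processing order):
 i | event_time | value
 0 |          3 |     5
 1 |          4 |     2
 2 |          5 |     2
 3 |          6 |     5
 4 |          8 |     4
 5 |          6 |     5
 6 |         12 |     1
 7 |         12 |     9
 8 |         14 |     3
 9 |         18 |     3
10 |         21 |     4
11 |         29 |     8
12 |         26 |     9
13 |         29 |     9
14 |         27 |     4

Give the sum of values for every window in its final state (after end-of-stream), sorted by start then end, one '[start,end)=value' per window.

[0,7)=19 [7,14)=14 [14,21)=6 [21,28)=17 [28,35)=17

i=0 t=3 v=5: → [0,7); WM=0
i=1 t=4 v=2: → [0,7); WM=1
i=2 t=5 v=2: → [0,7); WM=2
i=3 t=6 v=5: → [0,7); WM=3
i=4 t=8 v=4: → [7,14); WM=5
i=5 t=6 v=5: → [0,7); WM=5
i=6 t=12 v=1: → [7,14); WM=9; [0,7) fires=19
i=7 t=12 v=9: → [7,14); WM=9
i=8 t=14 v=3: → [14,21); WM=11
i=9 t=18 v=3: → [14,21); WM=15; [7,14) fires=14
i=10 t=21 v=4: → [21,28); WM=18
i=11 t=29 v=8: → [28,35); WM=26; [14,21) fires=6
i=12 t=26 v=9: → [21,28); WM=26
i=13 t=29 v=9: → [28,35); WM=26
i=14 t=27 v=4: → [21,28); WM=26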